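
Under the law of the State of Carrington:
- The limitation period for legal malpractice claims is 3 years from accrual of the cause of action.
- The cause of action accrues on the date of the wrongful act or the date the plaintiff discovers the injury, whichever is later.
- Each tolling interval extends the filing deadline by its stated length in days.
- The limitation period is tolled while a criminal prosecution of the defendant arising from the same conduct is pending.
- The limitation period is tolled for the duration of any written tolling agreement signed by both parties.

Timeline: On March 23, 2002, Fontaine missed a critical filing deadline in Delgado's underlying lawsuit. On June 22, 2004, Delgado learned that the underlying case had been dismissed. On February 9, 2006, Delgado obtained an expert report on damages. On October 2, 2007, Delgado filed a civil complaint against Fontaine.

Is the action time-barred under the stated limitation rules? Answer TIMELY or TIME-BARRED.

The claim accrued on June 22, 2004 — the later of the March 23, 2002 act and the June 22, 2004 discovery.
3 years from June 22, 2004 is June 22, 2007.
The other events in the timeline have no effect on the limitation period under the stated rules.
The October 2, 2007 filing falls after the June 22, 2007 deadline; the claim is time-barred.

TIME-BARRED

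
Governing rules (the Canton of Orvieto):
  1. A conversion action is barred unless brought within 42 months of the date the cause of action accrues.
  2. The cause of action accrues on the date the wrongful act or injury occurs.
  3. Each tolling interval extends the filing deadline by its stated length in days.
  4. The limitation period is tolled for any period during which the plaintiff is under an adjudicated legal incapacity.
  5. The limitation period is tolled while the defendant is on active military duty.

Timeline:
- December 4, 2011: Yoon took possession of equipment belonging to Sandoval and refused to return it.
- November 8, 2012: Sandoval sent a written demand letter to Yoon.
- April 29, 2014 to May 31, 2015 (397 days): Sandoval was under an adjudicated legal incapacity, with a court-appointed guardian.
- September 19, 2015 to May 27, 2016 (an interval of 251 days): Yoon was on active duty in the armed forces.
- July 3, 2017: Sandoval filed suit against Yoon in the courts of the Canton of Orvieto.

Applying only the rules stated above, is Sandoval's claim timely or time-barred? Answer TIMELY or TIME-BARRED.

TIME-BARRED

The limitation period began to run on December 4, 2011.
Adding the 42 months base period to December 4, 2011 gives a deadline of June 4, 2015, before any tolling.
The plaintiff's legal incapacity from April 29, 2014 to May 31, 2015 tolled the period for 397 days, extending the deadline to July 5, 2016.
The defendant's active military service from September 19, 2015 to May 27, 2016 tolled the period for 251 days, extending the deadline to March 13, 2017.
Nothing else in the chronology tolls or restarts the period.
Filing on July 3, 2017 missed the March 13, 2017 deadline — the action is time-barred.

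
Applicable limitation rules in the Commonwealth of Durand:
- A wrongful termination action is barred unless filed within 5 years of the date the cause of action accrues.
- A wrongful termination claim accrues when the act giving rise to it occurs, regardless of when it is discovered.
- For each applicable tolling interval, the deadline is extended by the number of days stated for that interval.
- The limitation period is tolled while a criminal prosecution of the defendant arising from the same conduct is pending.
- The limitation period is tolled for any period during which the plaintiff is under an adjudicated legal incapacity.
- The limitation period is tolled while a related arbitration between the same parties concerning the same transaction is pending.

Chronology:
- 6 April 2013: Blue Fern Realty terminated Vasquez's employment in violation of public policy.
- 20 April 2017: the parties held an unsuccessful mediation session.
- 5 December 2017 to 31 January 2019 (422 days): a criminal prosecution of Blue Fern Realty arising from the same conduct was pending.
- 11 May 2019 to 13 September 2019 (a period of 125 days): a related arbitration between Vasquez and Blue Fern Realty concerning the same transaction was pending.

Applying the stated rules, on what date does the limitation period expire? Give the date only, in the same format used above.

5 October 2019

The limitation period began to run on 6 April 2013.
The untolled deadline — 5 years after 6 April 2013 — is 6 April 2018.
Because the pending criminal prosecution ran from 5 December 2017 to 31 January 2019, the deadline is extended by 422 days to 2 June 2019.
The pending related arbitration from 11 May 2019 to 13 September 2019 tolled the period for 125 days, extending the deadline to 5 October 2019.
Nothing else in the chronology tolls or restarts the period.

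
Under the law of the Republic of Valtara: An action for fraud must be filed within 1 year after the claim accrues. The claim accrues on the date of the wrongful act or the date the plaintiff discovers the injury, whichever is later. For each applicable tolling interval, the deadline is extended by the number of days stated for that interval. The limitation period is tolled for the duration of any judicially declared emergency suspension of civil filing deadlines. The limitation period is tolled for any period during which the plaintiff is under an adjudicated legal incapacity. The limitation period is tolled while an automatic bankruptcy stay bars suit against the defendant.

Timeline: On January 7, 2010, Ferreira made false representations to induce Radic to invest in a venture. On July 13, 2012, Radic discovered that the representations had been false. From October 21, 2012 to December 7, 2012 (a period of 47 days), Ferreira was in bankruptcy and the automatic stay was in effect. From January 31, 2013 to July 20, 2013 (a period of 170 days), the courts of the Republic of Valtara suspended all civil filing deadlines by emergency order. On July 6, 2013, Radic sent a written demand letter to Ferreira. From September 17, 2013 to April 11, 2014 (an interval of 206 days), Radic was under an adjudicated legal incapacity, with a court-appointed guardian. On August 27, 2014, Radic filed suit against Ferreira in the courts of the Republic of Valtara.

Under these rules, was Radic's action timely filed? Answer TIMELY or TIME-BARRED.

TIMELY

The claim accrued on July 13, 2012 — the later of the January 7, 2010 act and the July 13, 2012 discovery.
The untolled deadline — 1 year after July 13, 2012 — is July 13, 2013.
Because the automatic bankruptcy stay ran from October 21, 2012 to December 7, 2012, the deadline is extended by 47 days to August 29, 2013.
Because the emergency suspension of filing deadlines ran from January 31, 2013 to July 20, 2013, the deadline is extended by 170 days to February 15, 2014.
The plaintiff's legal incapacity from September 17, 2013 to April 11, 2014 tolled the period for 206 days, extending the deadline to September 9, 2014.
The other events in the timeline have no effect on the limitation period under the stated rules.
Radic filed on August 27, 2014, before the September 9, 2014 deadline, so the action is timely.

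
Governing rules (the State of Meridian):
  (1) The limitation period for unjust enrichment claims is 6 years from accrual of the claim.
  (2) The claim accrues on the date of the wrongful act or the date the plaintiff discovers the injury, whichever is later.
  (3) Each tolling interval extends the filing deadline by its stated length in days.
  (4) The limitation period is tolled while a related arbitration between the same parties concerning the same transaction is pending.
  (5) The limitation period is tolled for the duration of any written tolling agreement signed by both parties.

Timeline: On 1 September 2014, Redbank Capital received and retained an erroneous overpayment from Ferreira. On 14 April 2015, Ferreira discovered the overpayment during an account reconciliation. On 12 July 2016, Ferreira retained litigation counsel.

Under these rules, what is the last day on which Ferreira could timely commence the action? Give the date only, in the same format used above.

14 April 2021

Taking the later of the act (1 September 2014) and discovery (14 April 2015), the claim accrued on 14 April 2015.
Adding the 6 years base period to 14 April 2015 gives a deadline of 14 April 2021, before any tolling.
None of the other events listed affects the running of the period under the stated rules.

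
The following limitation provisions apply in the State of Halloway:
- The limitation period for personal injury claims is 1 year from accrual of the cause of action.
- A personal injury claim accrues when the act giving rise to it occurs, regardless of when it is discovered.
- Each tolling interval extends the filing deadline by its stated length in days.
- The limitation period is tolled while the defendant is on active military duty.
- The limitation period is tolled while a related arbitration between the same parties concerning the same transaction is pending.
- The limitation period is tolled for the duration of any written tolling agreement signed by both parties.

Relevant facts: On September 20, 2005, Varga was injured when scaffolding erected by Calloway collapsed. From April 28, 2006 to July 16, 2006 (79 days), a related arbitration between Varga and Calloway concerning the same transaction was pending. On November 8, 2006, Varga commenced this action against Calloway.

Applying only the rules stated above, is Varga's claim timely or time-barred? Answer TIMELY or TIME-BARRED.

The cause of action accrued on September 20, 2005, the date of the act.
The untolled deadline — 1 year after September 20, 2005 — is September 20, 2006.
The period was tolled for 79 days by the pending related arbitration (April 28, 2006 to July 16, 2006), pushing the deadline to December 8, 2006.
Varga filed on November 8, 2006, before the December 8, 2006 deadline, so the action is timely.

TIMELY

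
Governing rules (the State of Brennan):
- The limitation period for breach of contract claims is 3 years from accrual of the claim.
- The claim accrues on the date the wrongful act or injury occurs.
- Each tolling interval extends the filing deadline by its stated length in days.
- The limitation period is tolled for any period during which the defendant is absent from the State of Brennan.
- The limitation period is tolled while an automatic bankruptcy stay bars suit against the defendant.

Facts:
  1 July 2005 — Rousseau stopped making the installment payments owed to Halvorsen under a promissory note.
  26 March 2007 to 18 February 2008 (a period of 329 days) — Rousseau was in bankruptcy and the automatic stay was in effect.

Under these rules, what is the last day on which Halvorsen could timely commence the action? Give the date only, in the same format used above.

The limitation period began to run on 1 July 2005.
3 years from 1 July 2005 is 1 July 2008.
Because the automatic bankruptcy stay ran from 26 March 2007 to 18 February 2008, the deadline is extended by 329 days to 26 May 2009.

26 May 2009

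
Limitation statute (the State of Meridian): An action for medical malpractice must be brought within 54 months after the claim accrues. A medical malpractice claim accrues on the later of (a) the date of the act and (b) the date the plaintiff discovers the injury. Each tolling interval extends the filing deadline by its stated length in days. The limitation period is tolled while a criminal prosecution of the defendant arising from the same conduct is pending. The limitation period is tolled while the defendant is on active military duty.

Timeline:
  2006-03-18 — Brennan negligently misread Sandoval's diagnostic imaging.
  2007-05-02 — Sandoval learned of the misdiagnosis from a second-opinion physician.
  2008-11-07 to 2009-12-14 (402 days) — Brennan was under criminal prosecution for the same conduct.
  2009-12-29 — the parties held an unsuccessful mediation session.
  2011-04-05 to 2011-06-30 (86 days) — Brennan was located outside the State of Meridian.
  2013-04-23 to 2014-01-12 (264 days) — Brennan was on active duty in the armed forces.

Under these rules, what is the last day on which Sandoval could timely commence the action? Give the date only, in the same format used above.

Taking the later of the act (2006-03-18) and discovery (2007-05-02), the claim accrued on 2007-05-02.
54 months from 2007-05-02 is 2011-11-02.
The pending criminal prosecution from 2008-11-07 to 2009-12-14 tolled the period for 402 days, extending the deadline to 2012-12-08.
The defendant's active military service from 2013-04-23 to 2014-01-12 began after the period had already run on 2012-12-08, so it has no tolling effect.
Although the defendant's absence ran from 2011-04-05 to 2011-06-30, the stated rules do not make that a tolling event, so it is disregarded.
None of the other events listed affects the running of the period under the stated rules.

2012-12-08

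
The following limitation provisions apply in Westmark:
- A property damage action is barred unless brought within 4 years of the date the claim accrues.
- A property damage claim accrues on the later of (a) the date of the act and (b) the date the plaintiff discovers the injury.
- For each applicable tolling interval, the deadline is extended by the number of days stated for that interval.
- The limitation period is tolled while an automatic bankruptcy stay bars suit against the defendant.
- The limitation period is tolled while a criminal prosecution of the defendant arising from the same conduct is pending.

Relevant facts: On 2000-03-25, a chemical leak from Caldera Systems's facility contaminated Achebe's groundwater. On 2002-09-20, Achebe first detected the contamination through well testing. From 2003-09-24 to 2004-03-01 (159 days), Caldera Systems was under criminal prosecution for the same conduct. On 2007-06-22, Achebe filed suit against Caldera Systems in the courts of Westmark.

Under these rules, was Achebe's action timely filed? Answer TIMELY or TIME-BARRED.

Taking the later of the act (2000-03-25) and discovery (2002-09-20), the claim accrued on 2002-09-20.
The untolled deadline — 4 years after 2002-09-20 — is 2006-09-20.
The pending criminal prosecution from 2003-09-24 to 2004-03-01 tolled the period for 159 days, extending the deadline to 2007-02-26.
The 2007-06-22 filing falls after the 2007-02-26 deadline; the claim is time-barred.

TIME-BARRED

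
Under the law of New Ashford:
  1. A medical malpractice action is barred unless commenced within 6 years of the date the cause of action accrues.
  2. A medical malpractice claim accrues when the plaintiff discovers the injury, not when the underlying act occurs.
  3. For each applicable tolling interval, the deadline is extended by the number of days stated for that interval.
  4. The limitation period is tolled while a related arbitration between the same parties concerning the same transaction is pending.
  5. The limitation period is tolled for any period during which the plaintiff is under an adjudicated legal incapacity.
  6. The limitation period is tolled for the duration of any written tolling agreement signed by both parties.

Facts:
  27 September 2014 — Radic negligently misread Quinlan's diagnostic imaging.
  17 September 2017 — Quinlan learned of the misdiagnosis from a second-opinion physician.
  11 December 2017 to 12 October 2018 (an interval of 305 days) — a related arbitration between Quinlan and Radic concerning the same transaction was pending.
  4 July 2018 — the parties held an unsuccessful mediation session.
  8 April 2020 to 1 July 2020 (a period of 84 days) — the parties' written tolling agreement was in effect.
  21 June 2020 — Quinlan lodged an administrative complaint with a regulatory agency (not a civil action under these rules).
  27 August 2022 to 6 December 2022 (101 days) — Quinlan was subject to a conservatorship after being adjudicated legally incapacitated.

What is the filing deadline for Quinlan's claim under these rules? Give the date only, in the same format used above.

Under the discovery rule, the claim accrued on 17 September 2017, when Quinlan discovered the injury — not on the 27 September 2014 date of the underlying act.
The untolled deadline — 6 years after 17 September 2017 — is 17 September 2023.
Because the pending related arbitration ran from 11 December 2017 to 12 October 2018, the deadline is extended by 305 days to 18 July 2024.
The period was tolled for 84 days by the written tolling agreement (8 April 2020 to 1 July 2020), pushing the deadline to 10 October 2024.
The plaintiff's legal incapacity from 27 August 2022 to 6 December 2022 tolled the period for 101 days, extending the deadline to 19 January 2025.
Nothing else in the chronology tolls or restarts the period.

19 January 2025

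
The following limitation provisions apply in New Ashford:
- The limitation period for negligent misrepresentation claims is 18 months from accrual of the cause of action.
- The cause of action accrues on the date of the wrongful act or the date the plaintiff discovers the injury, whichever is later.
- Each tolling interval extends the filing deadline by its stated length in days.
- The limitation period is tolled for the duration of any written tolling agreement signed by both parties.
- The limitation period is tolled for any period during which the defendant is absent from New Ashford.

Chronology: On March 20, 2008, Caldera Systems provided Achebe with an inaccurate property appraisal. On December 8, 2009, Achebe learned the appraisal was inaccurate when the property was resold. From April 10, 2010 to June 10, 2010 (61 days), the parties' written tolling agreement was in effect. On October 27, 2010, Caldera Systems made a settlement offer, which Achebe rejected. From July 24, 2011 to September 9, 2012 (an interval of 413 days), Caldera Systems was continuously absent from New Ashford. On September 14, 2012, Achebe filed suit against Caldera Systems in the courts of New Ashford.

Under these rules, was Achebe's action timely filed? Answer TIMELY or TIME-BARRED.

Because discovery on December 8, 2009 post-dates the March 20, 2008 act, accrual under the later-of rule falls on December 8, 2009.
18 months from December 8, 2009 is June 8, 2011.
Because the written tolling agreement ran from April 10, 2010 to June 10, 2010, the deadline is extended by 61 days to August 8, 2011.
The period was tolled for 413 days by the defendant's absence from the jurisdiction (July 24, 2011 to September 9, 2012), pushing the deadline to September 24, 2012.
Nothing else in the chronology tolls or restarts the period.
Achebe filed on September 14, 2012, before the September 24, 2012 deadline, so the action is timely.

TIMELY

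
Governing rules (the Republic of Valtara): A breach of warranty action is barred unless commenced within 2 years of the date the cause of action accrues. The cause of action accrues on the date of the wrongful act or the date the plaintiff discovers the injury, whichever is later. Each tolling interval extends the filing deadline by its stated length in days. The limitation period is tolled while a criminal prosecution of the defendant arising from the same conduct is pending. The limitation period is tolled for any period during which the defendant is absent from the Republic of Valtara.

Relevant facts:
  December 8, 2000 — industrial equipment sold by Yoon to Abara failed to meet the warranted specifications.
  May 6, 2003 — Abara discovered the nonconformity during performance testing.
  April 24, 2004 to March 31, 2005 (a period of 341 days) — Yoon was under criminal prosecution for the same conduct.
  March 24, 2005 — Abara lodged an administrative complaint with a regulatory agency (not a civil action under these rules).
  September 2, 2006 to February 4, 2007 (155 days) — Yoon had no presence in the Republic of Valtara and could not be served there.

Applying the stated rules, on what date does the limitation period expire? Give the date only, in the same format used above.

April 12, 2006

The claim accrued on May 6, 2003 — the later of the December 8, 2000 act and the May 6, 2003 discovery.
Adding the 2 years base period to May 6, 2003 gives a deadline of May 6, 2005, before any tolling.
The pending criminal prosecution from April 24, 2004 to March 31, 2005 tolled the period for 341 days, extending the deadline to April 12, 2006.
The defendant's absence from the jurisdiction from September 2, 2006 to February 4, 2007 began after the period had already run on April 12, 2006, so it has no tolling effect.
Nothing else in the chronology tolls or restarts the period.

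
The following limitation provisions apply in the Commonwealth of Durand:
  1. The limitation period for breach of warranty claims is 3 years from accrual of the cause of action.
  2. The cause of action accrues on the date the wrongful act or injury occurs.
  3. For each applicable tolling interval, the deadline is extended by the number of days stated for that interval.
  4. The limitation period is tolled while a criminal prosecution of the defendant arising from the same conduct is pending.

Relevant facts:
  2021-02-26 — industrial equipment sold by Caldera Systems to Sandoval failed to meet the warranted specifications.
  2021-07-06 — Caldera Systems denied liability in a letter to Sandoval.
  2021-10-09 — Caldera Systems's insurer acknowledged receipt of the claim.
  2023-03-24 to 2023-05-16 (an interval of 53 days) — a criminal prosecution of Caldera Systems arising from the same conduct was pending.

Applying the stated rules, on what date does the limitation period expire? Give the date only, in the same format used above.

The limitation period began to run on 2021-02-26.
The untolled deadline — 3 years after 2021-02-26 — is 2024-02-26.
The period was tolled for 53 days by the pending criminal prosecution (2023-03-24 to 2023-05-16), pushing the deadline to 2024-04-19.
None of the other events listed affects the running of the period under the stated rules.

2024-04-19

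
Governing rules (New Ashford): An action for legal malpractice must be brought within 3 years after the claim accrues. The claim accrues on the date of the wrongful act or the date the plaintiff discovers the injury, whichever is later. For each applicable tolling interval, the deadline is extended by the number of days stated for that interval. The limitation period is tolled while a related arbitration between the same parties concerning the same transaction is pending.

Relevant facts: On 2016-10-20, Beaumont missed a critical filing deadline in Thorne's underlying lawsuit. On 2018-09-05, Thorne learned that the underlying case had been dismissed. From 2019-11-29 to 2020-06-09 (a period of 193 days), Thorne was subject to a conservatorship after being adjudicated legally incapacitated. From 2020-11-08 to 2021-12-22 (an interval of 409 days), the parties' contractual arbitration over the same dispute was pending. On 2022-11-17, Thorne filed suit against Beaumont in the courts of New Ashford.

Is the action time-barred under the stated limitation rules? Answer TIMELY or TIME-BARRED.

Taking the later of the act (2016-10-20) and discovery (2018-09-05), the claim accrued on 2018-09-05.
3 years from 2018-09-05 is 2021-09-05.
Because the pending related arbitration ran from 2020-11-08 to 2021-12-22, the deadline is extended by 409 days to 2022-10-19.
Although the plaintiff's incapacity ran from 2019-11-29 to 2020-06-09, the stated rules do not make that a tolling event, so it is disregarded.
The 2022-11-17 filing falls after the 2022-10-19 deadline; the claim is time-barred.

TIME-BARRED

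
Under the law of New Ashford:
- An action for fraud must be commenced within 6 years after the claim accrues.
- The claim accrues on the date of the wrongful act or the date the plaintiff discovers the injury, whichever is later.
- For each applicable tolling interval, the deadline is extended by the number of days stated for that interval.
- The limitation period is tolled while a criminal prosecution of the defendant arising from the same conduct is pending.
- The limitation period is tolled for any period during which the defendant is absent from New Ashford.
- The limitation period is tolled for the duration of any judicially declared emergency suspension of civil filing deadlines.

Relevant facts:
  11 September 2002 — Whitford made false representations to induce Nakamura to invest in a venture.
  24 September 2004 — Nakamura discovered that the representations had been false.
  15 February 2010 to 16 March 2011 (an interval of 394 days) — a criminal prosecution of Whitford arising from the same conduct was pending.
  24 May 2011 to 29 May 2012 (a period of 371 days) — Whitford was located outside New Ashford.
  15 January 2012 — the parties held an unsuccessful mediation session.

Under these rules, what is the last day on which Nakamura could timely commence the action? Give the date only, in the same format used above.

Taking the later of the act (11 September 2002) and discovery (24 September 2004), the claim accrued on 24 September 2004.
6 years from 24 September 2004 is 24 September 2010.
Because the pending criminal prosecution ran from 15 February 2010 to 16 March 2011, the deadline is extended by 394 days to 23 October 2011.
The defendant's absence from the jurisdiction from 24 May 2011 to 29 May 2012 tolled the period for 371 days, extending the deadline to 28 October 2012.
Nothing else in the chronology tolls or restarts the period.

28 October 2012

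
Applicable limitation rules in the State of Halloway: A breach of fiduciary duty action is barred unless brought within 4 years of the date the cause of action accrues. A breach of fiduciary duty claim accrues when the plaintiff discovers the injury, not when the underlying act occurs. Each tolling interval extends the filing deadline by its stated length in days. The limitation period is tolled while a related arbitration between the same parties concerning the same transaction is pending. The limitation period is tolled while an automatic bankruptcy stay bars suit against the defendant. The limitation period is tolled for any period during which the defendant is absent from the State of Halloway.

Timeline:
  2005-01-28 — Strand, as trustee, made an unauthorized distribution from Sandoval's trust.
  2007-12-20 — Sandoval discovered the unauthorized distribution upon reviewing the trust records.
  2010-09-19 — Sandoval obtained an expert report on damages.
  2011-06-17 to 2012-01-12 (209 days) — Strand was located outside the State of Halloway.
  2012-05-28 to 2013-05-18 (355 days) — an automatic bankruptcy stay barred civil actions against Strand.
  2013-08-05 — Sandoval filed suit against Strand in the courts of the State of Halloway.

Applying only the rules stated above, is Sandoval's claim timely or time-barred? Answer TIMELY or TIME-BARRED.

TIME-BARRED

Accrual is tied to discovery, so the period began on 2007-12-20 rather than on 2005-01-28 when the act occurred.
Adding the 4 years base period to 2007-12-20 gives a deadline of 2011-12-20, before any tolling.
Because the defendant's absence from the jurisdiction ran from 2011-06-17 to 2012-01-12, the deadline is extended by 209 days to 2012-07-16.
Because the automatic bankruptcy stay ran from 2012-05-28 to 2013-05-18, the deadline is extended by 355 days to 2013-07-06.
None of the other events listed affects the running of the period under the stated rules.
Filing on 2013-08-05 missed the 2013-07-06 deadline — the action is time-barred.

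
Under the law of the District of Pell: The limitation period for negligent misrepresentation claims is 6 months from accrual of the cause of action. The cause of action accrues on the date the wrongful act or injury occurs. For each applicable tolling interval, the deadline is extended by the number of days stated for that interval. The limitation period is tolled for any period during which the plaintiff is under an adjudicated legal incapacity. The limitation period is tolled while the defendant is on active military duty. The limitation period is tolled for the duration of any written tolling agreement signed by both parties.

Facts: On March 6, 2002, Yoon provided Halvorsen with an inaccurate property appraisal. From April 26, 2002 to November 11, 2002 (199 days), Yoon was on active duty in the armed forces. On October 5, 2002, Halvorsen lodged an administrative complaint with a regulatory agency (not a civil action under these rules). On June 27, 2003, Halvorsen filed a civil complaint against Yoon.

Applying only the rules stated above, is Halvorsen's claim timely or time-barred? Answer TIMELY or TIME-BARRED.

The limitation period began to run on March 6, 2002.
6 months from March 6, 2002 is September 6, 2002.
The defendant's active military service from April 26, 2002 to November 11, 2002 tolled the period for 199 days, extending the deadline to March 24, 2003.
None of the other events listed affects the running of the period under the stated rules.
Filing on June 27, 2003 missed the March 24, 2003 deadline — the action is time-barred.

TIME-BARRED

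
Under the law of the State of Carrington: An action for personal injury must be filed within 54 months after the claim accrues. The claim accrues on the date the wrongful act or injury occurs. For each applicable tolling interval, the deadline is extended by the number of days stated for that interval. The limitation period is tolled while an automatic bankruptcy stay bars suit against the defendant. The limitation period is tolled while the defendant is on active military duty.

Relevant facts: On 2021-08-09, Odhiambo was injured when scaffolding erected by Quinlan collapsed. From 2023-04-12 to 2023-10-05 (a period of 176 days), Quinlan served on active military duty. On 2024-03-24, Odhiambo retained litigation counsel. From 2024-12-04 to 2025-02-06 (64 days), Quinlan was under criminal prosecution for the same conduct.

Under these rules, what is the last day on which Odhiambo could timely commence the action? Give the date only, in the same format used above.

The limitation period began to run on 2021-08-09.
Adding the 54 months base period to 2021-08-09 gives a deadline of 2026-02-09, before any tolling.
The period was tolled for 176 days by the defendant's active military service (2023-04-12 to 2023-10-05), pushing the deadline to 2026-08-04.
No stated provision tolls the period for a criminal prosecution, so the interval from 2024-12-04 to 2025-02-06 has no effect on the deadline.
Nothing else in the chronology tolls or restarts the period.

2026-08-04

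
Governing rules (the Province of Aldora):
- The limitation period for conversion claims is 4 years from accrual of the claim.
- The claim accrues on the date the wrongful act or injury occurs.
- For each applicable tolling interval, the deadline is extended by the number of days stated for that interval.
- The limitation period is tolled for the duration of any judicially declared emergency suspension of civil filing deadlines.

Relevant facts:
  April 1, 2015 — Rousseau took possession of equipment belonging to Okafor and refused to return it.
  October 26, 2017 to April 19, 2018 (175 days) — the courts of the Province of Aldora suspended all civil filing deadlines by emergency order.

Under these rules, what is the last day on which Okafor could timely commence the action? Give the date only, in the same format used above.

September 23, 2019

The limitation period began to run on April 1, 2015.
Adding the 4 years base period to April 1, 2015 gives a deadline of April 1, 2019, before any tolling.
The emergency suspension of filing deadlines from October 26, 2017 to April 19, 2018 tolled the period for 175 days, extending the deadline to September 23, 2019.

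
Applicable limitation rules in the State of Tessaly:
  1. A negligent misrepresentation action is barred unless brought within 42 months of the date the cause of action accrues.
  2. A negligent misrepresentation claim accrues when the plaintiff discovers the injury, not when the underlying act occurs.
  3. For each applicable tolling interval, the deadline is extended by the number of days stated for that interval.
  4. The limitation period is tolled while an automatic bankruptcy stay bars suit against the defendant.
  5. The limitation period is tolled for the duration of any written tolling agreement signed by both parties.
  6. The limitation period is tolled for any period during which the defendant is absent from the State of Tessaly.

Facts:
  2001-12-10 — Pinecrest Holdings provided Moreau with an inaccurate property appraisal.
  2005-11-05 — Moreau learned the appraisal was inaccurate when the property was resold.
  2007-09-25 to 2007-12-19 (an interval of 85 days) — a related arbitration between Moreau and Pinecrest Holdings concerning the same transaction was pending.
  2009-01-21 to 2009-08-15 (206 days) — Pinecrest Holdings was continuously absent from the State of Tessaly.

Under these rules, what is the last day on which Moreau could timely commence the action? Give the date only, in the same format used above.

2009-11-27

Under the discovery rule, the claim accrued on 2005-11-05, when Moreau discovered the injury — not on the 2001-12-10 date of the underlying act.
42 months from 2005-11-05 is 2009-05-05.
The defendant's absence from the jurisdiction from 2009-01-21 to 2009-08-15 tolled the period for 206 days, extending the deadline to 2009-11-27.
Although a pending arbitration ran from 2007-09-25 to 2007-12-19, the stated rules do not make that a tolling event, so it is disregarded.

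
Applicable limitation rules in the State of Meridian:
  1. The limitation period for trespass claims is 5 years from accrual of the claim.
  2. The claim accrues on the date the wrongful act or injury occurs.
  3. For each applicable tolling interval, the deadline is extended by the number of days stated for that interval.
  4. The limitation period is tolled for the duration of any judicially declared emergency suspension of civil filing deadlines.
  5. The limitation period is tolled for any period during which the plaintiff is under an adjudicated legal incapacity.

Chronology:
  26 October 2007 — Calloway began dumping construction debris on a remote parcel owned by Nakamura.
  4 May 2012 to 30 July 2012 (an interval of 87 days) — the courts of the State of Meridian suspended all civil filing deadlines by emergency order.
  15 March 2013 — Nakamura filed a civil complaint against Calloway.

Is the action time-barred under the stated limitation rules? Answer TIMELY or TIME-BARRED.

TIME-BARRED

The claim accrued on 26 October 2007, when the wrongful act occurred.
5 years from 26 October 2007 is 26 October 2012.
The emergency suspension of filing deadlines from 4 May 2012 to 30 July 2012 tolled the period for 87 days, extending the deadline to 21 January 2013.
Nakamura filed on 15 March 2013, after the 21 January 2013 deadline, so the action is time-barred.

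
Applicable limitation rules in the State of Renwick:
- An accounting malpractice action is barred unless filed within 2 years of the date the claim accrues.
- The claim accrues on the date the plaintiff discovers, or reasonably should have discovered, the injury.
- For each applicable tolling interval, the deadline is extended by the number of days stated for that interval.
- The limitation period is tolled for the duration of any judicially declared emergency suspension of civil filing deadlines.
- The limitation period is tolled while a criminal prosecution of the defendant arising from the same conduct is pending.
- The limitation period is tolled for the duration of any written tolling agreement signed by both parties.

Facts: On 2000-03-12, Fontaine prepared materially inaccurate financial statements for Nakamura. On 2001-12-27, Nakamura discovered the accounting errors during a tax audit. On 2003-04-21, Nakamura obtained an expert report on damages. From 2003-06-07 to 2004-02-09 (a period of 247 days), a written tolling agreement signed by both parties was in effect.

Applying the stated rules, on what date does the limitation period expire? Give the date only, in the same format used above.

2004-08-30

The claim did not accrue until Nakamura discovered the injury on 2001-12-27; the 2000-03-12 act date does not start the clock under the stated rule.
2 years from 2001-12-27 is 2003-12-27.
The written tolling agreement from 2003-06-07 to 2004-02-09 tolled the period for 247 days, extending the deadline to 2004-08-30.
Nothing else in the chronology tolls or restarts the period.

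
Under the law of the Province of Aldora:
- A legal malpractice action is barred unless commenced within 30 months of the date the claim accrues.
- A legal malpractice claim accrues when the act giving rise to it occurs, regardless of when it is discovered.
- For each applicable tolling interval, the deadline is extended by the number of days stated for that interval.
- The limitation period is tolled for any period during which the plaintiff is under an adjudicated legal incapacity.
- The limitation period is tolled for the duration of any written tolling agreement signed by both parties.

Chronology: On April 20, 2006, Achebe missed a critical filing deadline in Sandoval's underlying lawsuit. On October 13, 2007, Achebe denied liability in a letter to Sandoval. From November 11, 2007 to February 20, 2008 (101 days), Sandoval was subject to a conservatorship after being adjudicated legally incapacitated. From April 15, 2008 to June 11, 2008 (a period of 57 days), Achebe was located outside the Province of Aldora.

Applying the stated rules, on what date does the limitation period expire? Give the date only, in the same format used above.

The claim accrued on April 20, 2006, the date of the act.
Adding the 30 months base period to April 20, 2006 gives a deadline of October 20, 2008, before any tolling.
Because the plaintiff's legal incapacity ran from November 11, 2007 to February 20, 2008, the deadline is extended by 101 days to January 29, 2009.
Although the defendant's absence ran from April 15, 2008 to June 11, 2008, the stated rules do not make that a tolling event, so it is disregarded.
None of the other events listed affects the running of the period under the stated rules.

January 29, 2009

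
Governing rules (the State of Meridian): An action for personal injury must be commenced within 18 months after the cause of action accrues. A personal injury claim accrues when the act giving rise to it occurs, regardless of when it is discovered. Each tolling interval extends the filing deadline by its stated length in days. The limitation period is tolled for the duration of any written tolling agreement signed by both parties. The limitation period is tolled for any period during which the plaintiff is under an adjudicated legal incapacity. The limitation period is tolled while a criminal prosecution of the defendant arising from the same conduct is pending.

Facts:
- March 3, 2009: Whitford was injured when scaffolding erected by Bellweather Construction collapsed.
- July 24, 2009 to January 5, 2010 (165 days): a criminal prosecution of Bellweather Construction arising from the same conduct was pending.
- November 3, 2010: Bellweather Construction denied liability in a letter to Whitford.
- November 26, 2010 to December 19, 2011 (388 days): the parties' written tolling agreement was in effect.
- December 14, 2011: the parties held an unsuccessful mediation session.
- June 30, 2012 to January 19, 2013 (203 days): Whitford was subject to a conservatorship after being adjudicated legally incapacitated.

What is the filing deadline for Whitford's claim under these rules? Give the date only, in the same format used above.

March 9, 2012

The limitation period began to run on March 3, 2009.
The untolled deadline — 18 months after March 3, 2009 — is September 3, 2010.
Because the pending criminal prosecution ran from July 24, 2009 to January 5, 2010, the deadline is extended by 165 days to February 15, 2011.
Because the written tolling agreement ran from November 26, 2010 to December 19, 2011, the deadline is extended by 388 days to March 9, 2012.
The plaintiff's legal incapacity starting June 30, 2012 came too late — the period had run on March 9, 2012 — and so does not extend the deadline.
Nothing else in the chronology tolls or restarts the period.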